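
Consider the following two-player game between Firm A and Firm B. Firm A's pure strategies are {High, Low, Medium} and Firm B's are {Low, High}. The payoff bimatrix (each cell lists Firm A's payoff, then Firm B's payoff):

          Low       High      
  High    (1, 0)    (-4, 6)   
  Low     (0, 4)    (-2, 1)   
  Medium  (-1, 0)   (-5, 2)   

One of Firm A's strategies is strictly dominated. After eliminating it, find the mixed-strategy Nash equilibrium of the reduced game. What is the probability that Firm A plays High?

p = 1/3

Firm A's strategy Medium is strictly dominated by Low: 0 > -1 and -2 > -5. Eliminate Medium.
Firm A's mix must leave Firm B indifferent between Low and High.
  Firm B's payoff from Low: p·0 + (1−p)·4 = -4p + 4
  Firm B's payoff from High: p·6 + (1−p)·1 = 5p + 1
  -4p + 4 = 5p + 1  ⇒  -9p = -3  ⇒  p = 1/3.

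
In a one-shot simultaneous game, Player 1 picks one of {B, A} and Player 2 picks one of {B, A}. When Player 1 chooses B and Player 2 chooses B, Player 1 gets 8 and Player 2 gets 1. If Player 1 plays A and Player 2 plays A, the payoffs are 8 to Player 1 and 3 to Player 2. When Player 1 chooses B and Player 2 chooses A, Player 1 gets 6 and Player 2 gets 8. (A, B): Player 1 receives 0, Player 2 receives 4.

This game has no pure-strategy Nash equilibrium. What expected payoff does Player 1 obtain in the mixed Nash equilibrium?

32/5

Set Player 1's expected payoff from B equal to that from A:
  Player 1's payoff from B: q·8 + (1−q)·6 = 2q + 6
  Player 1's payoff from A: q·0 + (1−q)·8 = -8q + 8
  2q + 6 = -8q + 8  ⇒  10q = 2  ⇒  q = 1/5.
At equilibrium Player 1 is indifferent across rows, so Player 1's payoff equals the payoff from B: (1/5)·8 + (4/5)·6 = 32/5.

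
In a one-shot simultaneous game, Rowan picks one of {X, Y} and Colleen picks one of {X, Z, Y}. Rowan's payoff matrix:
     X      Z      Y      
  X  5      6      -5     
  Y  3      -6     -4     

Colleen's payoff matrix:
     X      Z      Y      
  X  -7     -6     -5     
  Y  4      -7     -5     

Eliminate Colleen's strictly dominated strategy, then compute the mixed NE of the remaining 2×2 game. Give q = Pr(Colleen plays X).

Colleen's strategy Z is strictly dominated by Y: -5 > -6 and -5 > -7. Eliminate Z.
Rowan's indifference between X and Y determines Colleen's mixing probability q:
  Rowan's payoff to X: q·5 + (1−q)·(-5) = 10q - 5
  Rowan's payoff to Y: q·3 + (1−q)·(-4) = 7q - 4
  10q - 5 = 7q - 4  ⇒  3q = 1  ⇒  q = 1/3.

q = 1/3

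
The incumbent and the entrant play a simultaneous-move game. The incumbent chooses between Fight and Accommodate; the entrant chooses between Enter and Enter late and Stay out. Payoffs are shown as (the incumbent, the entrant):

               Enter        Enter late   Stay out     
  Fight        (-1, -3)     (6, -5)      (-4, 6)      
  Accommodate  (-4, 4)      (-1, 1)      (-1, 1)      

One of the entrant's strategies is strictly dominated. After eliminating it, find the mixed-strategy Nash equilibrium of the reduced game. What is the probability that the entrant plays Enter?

The entrant's strategy Enter late is strictly dominated by Enter: -3 > -5 and 4 > 1. Eliminate Enter late.
The incumbent's indifference between Fight and Accommodate determines the entrant's mixing probability q:
  the incumbent's expected payoff from Fight: q·(-1) + (1−q)·(-4) = 3q - 4
  the incumbent's expected payoff from Accommodate: q·(-4) + (1−q)·(-1) = -3q - 1
  3q - 4 = -3q - 1  ⇒  6q = 3  ⇒  q = 1/2.

q = 1/2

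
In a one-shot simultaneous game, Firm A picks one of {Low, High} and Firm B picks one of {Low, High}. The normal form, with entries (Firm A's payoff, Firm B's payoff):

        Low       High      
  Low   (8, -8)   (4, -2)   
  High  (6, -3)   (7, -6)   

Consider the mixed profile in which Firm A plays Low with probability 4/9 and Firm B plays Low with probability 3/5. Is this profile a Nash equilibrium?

No

Given Firm A's mix p = 4/9, Firm B's payoff from Low is -47/9 but from High is -38/9. Firm B strictly prefers High, so Firm B would not mix.
So the proposed profile is not a Nash equilibrium.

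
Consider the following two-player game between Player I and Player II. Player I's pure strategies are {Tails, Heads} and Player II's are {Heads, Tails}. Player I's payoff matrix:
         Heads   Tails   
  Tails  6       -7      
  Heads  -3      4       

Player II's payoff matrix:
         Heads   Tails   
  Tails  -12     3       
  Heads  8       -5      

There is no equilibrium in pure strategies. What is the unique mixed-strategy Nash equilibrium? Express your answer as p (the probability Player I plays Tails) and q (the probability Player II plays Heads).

For Player II to be willing to mix, Player II must be indifferent between Heads and Tails, which pins down Player I's mix.
  Player II's payoff to Heads: p·(-12) + (1−p)·8 = -20p + 8
  Player II's payoff to Tails: p·3 + (1−p)·(-5) = 8p - 5
  -20p + 8 = 8p - 5  ⇒  -28p = -13  ⇒  p = 13/28.
For Player I to be willing to mix, Player I must be indifferent between Tails and Heads, which pins down Player II's mix.
  Player I's payoff from Tails: q·6 + (1−q)·(-7) = 13q - 7
  Player I's payoff from Heads: q·(-3) + (1−q)·4 = -7q + 4
  13q - 7 = -7q + 4  ⇒  20q = 11  ⇒  q = 11/20.

p = 13/28, q = 11/20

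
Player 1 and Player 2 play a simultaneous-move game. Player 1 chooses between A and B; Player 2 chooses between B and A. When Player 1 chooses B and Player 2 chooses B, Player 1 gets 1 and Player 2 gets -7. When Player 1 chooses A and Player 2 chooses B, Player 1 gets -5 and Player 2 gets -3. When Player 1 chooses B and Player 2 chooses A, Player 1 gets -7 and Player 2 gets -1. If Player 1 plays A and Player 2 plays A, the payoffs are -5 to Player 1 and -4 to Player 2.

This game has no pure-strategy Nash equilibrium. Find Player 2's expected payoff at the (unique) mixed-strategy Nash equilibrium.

-25/7

Player 1's mix must leave Player 2 indifferent between B and A.
  Player 2's payoff to B: p·(-3) + (1−p)·(-7) = 4p - 7
  Player 2's payoff to A: p·(-4) + (1−p)·(-1) = -3p - 1
  4p - 7 = -3p - 1  ⇒  7p = 6  ⇒  p = 6/7.
At equilibrium Player 2 is indifferent across columns, so Player 2's payoff equals the payoff from B: (6/7)·(-3) + (1/7)·(-7) = -25/7.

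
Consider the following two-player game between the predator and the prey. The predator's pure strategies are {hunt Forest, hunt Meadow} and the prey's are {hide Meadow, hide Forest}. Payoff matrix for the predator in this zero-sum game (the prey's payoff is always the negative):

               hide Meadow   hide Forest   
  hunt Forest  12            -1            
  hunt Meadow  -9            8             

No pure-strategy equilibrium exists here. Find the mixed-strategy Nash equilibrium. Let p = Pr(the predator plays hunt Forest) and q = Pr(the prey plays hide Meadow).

p = 17/30, q = 3/10

Set the prey's expected payoff from hide Meadow equal to that from hide Forest:
  the prey's payoff to hide Meadow: p·(-12) + (1−p)·9 = -21p + 9
  the prey's payoff to hide Forest: p·1 + (1−p)·(-8) = 9p - 8
  -21p + 9 = 9p - 8  ⇒  -30p = -17  ⇒  p = 17/30.
For the predator to be willing to mix, the predator must be indifferent between hunt Forest and hunt Meadow, which pins down the prey's mix.
  the predator's payoff from hunt Forest: q·12 + (1−q)·(-1) = 13q - 1
  the predator's payoff from hunt Meadow: q·(-9) + (1−q)·8 = -17q + 8
  13q - 1 = -17q + 8  ⇒  30q = 9  ⇒  q = 3/10.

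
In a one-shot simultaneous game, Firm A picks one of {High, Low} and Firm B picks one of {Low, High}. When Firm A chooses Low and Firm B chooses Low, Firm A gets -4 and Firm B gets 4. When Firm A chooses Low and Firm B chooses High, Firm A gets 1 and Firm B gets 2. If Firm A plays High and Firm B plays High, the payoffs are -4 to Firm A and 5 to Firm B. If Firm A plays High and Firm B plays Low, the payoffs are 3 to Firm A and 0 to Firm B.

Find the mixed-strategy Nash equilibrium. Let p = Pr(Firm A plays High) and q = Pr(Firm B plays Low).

p = 2/7, q = 5/12

For Firm B to be willing to mix, Firm B must be indifferent between Low and High, which pins down Firm A's mix.
  Firm B's payoff from Low: p·0 + (1−p)·4 = -4p + 4
  Firm B's payoff from High: p·5 + (1−p)·2 = 3p + 2
  -4p + 4 = 3p + 2  ⇒  -7p = -2  ⇒  p = 2/7.
Firm B's mix must leave Firm A indifferent between High and Low.
  Firm A's expected payoff from High: q·3 + (1−q)·(-4) = 7q - 4
  Firm A's expected payoff from Low: q·(-4) + (1−q)·1 = -5q + 1
  7q - 4 = -5q + 1  ⇒  12q = 5  ⇒  q = 5/12.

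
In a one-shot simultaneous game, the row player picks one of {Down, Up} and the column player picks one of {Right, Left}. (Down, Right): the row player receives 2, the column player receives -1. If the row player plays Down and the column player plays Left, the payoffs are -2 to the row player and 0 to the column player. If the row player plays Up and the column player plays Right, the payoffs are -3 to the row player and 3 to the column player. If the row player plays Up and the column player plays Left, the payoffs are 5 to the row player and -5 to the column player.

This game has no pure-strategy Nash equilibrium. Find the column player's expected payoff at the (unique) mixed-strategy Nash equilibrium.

-5/9

Set the column player's expected payoff from Right equal to that from Left:
  the column player's payoff from Right: p·(-1) + (1−p)·3 = -4p + 3
  the column player's payoff from Left: p·0 + (1−p)·(-5) = 5p - 5
  -4p + 3 = 5p - 5  ⇒  -9p = -8  ⇒  p = 8/9.
At equilibrium the column player is indifferent across columns, so the column player's payoff equals the payoff from Right: (8/9)·(-1) + (1/9)·3 = -5/9.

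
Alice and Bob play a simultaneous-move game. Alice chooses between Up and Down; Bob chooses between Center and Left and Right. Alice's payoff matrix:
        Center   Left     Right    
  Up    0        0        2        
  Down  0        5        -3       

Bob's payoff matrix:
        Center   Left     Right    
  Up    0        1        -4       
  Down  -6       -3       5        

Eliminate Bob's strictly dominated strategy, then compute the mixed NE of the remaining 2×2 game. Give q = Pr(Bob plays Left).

q = 1/2

Bob's strategy Center is strictly dominated by Left: 1 > 0 and -3 > -6. Eliminate Center.
Bob's mix must leave Alice indifferent between Up and Down.
  Alice's payoff to Up: q·0 + (1−q)·2 = -2q + 2
  Alice's payoff to Down: q·5 + (1−q)·(-3) = 8q - 3
  -2q + 2 = 8q - 3  ⇒  -10q = -5  ⇒  q = 1/2.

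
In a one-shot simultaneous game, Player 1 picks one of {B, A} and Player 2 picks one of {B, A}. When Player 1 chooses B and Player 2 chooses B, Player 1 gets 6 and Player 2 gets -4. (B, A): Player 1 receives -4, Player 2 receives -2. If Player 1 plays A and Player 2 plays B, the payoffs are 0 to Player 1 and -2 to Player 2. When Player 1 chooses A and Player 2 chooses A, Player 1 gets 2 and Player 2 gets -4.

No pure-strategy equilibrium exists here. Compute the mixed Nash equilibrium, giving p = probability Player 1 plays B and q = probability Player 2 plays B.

Set Player 2's expected payoff from B equal to that from A:
  Player 2's payoff to B: p·(-4) + (1−p)·(-2) = -2p - 2
  Player 2's payoff to A: p·(-2) + (1−p)·(-4) = 2p - 4
  -2p - 2 = 2p - 4  ⇒  -4p = -2  ⇒  p = 1/2.
For Player 1 to be willing to mix, Player 1 must be indifferent between B and A, which pins down Player 2's mix.
  Player 1's expected payoff from B: q·6 + (1−q)·(-4) = 10q - 4
  Player 1's expected payoff from A: q·0 + (1−q)·2 = -2q + 2
  10q - 4 = -2q + 2  ⇒  12q = 6  ⇒  q = 1/2.

p = 1/2, q = 1/2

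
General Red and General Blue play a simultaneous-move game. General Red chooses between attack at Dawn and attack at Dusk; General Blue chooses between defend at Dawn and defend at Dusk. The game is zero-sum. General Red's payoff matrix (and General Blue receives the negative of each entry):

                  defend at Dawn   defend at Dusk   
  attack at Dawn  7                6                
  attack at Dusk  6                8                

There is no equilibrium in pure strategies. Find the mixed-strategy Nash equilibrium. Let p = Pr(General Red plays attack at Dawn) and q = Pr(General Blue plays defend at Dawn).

General Blue's indifference between defend at Dawn and defend at Dusk determines General Red's mixing probability p:
  General Blue's expected payoff from defend at Dawn: p·(-7) + (1−p)·(-6) = -p - 6
  General Blue's expected payoff from defend at Dusk: p·(-6) + (1−p)·(-8) = 2p - 8
  -p - 6 = 2p - 8  ⇒  -3p = -2  ⇒  p = 2/3.
General Blue's mix must leave General Red indifferent between attack at Dawn and attack at Dusk.
  General Red's expected payoff from attack at Dawn: q·7 + (1−q)·6 = q + 6
  General Red's expected payoff from attack at Dusk: q·6 + (1−q)·8 = -2q + 8
  q + 6 = -2q + 8  ⇒  3q = 2  ⇒  q = 2/3.

p = 2/3, q = 2/3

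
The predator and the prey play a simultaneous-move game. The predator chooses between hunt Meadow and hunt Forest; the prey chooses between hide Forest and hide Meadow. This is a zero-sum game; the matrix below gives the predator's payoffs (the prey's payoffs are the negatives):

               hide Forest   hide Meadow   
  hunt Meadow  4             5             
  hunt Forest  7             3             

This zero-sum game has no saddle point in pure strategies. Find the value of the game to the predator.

In a mixed equilibrium the predator is indifferent between hunt Meadow and hunt Forest; this condition fixes q.
  the predator's payoff to hunt Meadow: q·4 + (1−q)·5 = -q + 5
  the predator's payoff to hunt Forest: q·7 + (1−q)·3 = 4q + 3
  -q + 5 = 4q + 3  ⇒  -5q = -2  ⇒  q = 2/5.
The value is the predator's expected payoff against this mix (using hunt Meadow): (2/5)·4 + (3/5)·5 = 23/5.

v = 23/5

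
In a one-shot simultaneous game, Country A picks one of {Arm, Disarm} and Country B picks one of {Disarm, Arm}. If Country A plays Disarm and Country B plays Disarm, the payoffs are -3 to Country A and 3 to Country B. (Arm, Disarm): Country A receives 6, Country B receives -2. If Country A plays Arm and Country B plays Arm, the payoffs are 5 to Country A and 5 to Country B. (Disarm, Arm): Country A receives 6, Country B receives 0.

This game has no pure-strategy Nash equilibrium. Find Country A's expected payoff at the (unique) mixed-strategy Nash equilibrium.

Country A's indifference between Arm and Disarm determines Country B's mixing probability q:
  Country A's expected payoff from Arm: q·6 + (1−q)·5 = q + 5
  Country A's expected payoff from Disarm: q·(-3) + (1−q)·6 = -9q + 6
  q + 5 = -9q + 6  ⇒  10q = 1  ⇒  q = 1/10.
At equilibrium Country A is indifferent across rows, so Country A's payoff equals the payoff from Arm: (1/10)·6 + (9/10)·5 = 51/10.

51/10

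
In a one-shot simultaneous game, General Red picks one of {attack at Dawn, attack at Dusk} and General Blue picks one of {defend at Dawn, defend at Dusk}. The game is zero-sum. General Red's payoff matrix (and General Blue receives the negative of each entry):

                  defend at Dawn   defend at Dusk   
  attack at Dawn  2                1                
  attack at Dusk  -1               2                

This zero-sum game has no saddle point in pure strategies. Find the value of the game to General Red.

General Blue's mix must leave General Red indifferent between attack at Dawn and attack at Dusk.
  General Red's payoff to attack at Dawn: q·2 + (1−q)·1 = q + 1
  General Red's payoff to attack at Dusk: q·(-1) + (1−q)·2 = -3q + 2
  q + 1 = -3q + 2  ⇒  4q = 1  ⇒  q = 1/4.
The value is General Red's expected payoff against this mix (using attack at Dawn): (1/4)·2 + (3/4)·1 = 5/4.

v = 5/4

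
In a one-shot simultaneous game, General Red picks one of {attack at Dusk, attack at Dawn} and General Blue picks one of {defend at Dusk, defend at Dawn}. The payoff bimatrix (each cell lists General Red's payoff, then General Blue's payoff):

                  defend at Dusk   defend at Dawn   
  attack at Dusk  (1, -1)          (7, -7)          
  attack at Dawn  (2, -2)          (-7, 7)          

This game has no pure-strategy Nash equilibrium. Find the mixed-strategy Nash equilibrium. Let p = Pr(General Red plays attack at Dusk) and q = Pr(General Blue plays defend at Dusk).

p = 3/5, q = 14/15

General Blue's indifference between defend at Dusk and defend at Dawn determines General Red's mixing probability p:
  General Blue's expected payoff from defend at Dusk: p·(-1) + (1−p)·(-2) = p - 2
  General Blue's expected payoff from defend at Dawn: p·(-7) + (1−p)·7 = -14p + 7
  p - 2 = -14p + 7  ⇒  15p = 9  ⇒  p = 3/5.
General Blue's mix must leave General Red indifferent between attack at Dusk and attack at Dawn.
  General Red's payoff from attack at Dusk: q·1 + (1−q)·7 = -6q + 7
  General Red's payoff from attack at Dawn: q·2 + (1−q)·(-7) = 9q - 7
  -6q + 7 = 9q - 7  ⇒  -15q = -14  ⇒  q = 14/15.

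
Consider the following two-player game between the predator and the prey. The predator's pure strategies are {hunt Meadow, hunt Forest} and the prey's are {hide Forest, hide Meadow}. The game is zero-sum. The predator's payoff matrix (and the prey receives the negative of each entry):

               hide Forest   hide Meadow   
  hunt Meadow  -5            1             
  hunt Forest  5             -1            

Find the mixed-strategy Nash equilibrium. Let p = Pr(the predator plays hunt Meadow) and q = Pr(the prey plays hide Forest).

In a mixed equilibrium the prey is indifferent between hide Forest and hide Meadow; this condition fixes p.
  the prey's payoff to hide Forest: p·5 + (1−p)·(-5) = 10p - 5
  the prey's payoff to hide Meadow: p·(-1) + (1−p)·1 = -2p + 1
  10p - 5 = -2p + 1  ⇒  12p = 6  ⇒  p = 1/2.
In a mixed equilibrium the predator is indifferent between hunt Meadow and hunt Forest; this condition fixes q.
  the predator's payoff from hunt Meadow: q·(-5) + (1−q)·1 = -6q + 1
  the predator's payoff from hunt Forest: q·5 + (1−q)·(-1) = 6q - 1
  -6q + 1 = 6q - 1  ⇒  -12q = -2  ⇒  q = 1/6.

p = 1/2, q = 1/6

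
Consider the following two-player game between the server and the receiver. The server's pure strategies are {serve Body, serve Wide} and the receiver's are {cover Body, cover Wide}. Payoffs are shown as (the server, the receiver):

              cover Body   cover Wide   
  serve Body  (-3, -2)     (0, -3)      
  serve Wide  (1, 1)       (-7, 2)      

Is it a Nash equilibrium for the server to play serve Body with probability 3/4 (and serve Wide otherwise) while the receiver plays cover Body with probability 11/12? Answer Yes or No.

Given the server's mix p = 3/4, the receiver's payoff from cover Body is -5/4 but from cover Wide is -7/4. The receiver strictly prefers cover Body, so the receiver would not mix.
So the proposed profile is not a Nash equilibrium.

No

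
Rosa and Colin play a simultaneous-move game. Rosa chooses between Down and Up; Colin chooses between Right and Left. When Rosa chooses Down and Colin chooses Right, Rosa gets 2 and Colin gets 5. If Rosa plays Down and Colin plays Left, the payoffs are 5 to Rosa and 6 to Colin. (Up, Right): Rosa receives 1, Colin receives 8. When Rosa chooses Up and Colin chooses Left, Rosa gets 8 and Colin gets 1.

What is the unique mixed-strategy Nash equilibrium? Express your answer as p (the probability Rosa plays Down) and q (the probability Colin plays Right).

Colin's indifference between Right and Left determines Rosa's mixing probability p:
  Colin's payoff to Right: p·5 + (1−p)·8 = -3p + 8
  Colin's payoff to Left: p·6 + (1−p)·1 = 5p + 1
  -3p + 8 = 5p + 1  ⇒  -8p = -7  ⇒  p = 7/8.
Colin's mix must leave Rosa indifferent between Down and Up.
  Rosa's expected payoff from Down: q·2 + (1−q)·5 = -3q + 5
  Rosa's expected payoff from Up: q·1 + (1−q)·8 = -7q + 8
  -3q + 5 = -7q + 8  ⇒  4q = 3  ⇒  q = 3/4.

p = 7/8, q = 3/4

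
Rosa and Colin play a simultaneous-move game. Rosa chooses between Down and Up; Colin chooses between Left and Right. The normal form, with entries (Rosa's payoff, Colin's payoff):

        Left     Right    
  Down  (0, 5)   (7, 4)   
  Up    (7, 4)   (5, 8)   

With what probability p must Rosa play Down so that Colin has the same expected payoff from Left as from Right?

In a mixed equilibrium Colin is indifferent between Left and Right; this condition fixes p.
  Colin's expected payoff from Left: p·5 + (1−p)·4 = p + 4
  Colin's expected payoff from Right: p·4 + (1−p)·8 = -4p + 8
  p + 4 = -4p + 8  ⇒  5p = 4  ⇒  p = 4/5.

p = 4/5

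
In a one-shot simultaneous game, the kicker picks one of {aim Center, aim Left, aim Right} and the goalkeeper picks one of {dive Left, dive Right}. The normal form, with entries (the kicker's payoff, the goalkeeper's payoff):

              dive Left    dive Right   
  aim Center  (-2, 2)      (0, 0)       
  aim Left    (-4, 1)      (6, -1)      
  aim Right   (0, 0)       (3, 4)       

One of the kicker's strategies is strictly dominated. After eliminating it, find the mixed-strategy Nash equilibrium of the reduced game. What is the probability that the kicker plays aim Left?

The kicker's strategy aim Center is strictly dominated by aim Right: 0 > -2 and 3 > 0. Eliminate aim Center.
For the goalkeeper to be willing to mix, the goalkeeper must be indifferent between dive Left and dive Right, which pins down the kicker's mix.
  the goalkeeper's expected payoff from dive Left: p·1 + (1−p)·0 = p
  the goalkeeper's expected payoff from dive Right: p·(-1) + (1−p)·4 = -5p + 4
  p = -5p + 4  ⇒  6p = 4  ⇒  p = 2/3.

p = 2/3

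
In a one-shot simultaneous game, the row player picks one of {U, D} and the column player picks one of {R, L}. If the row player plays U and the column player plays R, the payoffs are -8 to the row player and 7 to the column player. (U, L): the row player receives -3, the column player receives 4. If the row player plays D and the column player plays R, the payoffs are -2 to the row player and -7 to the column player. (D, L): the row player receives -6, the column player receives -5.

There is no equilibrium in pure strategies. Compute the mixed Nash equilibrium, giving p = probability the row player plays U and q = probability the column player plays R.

In a mixed equilibrium the column player is indifferent between R and L; this condition fixes p.
  the column player's payoff to R: p·7 + (1−p)·(-7) = 14p - 7
  the column player's payoff to L: p·4 + (1−p)·(-5) = 9p - 5
  14p - 7 = 9p - 5  ⇒  5p = 2  ⇒  p = 2/5.
In a mixed equilibrium the row player is indifferent between U and D; this condition fixes q.
  the row player's expected payoff from U: q·(-8) + (1−q)·(-3) = -5q - 3
  the row player's expected payoff from D: q·(-2) + (1−q)·(-6) = 4q - 6
  -5q - 3 = 4q - 6  ⇒  -9q = -3  ⇒  q = 1/3.

p = 2/5, q = 1/3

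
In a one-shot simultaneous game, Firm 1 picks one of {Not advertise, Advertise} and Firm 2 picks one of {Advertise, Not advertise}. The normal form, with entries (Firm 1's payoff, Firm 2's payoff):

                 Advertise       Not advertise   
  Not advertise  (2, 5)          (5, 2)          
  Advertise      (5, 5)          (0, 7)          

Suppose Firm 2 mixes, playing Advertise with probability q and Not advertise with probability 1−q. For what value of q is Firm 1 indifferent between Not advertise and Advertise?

q = 5/8

For Firm 1 to be willing to mix, Firm 1 must be indifferent between Not advertise and Advertise, which pins down Firm 2's mix.
  Firm 1's expected payoff from Not advertise: q·2 + (1−q)·5 = -3q + 5
  Firm 1's expected payoff from Advertise: q·5 + (1−q)·0 = 5q
  -3q + 5 = 5q  ⇒  -8q = -5  ⇒  q = 5/8.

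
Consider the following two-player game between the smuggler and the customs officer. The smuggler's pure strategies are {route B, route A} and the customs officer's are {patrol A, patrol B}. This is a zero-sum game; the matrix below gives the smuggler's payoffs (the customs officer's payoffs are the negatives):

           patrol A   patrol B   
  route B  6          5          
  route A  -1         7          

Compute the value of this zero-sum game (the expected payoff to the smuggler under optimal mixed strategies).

v = 47/9

The customs officer's mix must leave the smuggler indifferent between route B and route A.
  the smuggler's expected payoff from route B: q·6 + (1−q)·5 = q + 5
  the smuggler's expected payoff from route A: q·(-1) + (1−q)·7 = -8q + 7
  q + 5 = -8q + 7  ⇒  9q = 2  ⇒  q = 2/9.
The value is the smuggler's expected payoff against this mix (using route B): (2/9)·6 + (7/9)·5 = 47/9.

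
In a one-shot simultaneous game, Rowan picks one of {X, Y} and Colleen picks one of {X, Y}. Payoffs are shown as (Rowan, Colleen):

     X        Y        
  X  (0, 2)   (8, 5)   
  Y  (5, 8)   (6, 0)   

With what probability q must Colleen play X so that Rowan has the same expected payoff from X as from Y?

q = 2/7

For Rowan to be willing to mix, Rowan must be indifferent between X and Y, which pins down Colleen's mix.
  Rowan's payoff from X: q·0 + (1−q)·8 = -8q + 8
  Rowan's payoff from Y: q·5 + (1−q)·6 = -q + 6
  -8q + 8 = -q + 6  ⇒  -7q = -2  ⇒  q = 2/7.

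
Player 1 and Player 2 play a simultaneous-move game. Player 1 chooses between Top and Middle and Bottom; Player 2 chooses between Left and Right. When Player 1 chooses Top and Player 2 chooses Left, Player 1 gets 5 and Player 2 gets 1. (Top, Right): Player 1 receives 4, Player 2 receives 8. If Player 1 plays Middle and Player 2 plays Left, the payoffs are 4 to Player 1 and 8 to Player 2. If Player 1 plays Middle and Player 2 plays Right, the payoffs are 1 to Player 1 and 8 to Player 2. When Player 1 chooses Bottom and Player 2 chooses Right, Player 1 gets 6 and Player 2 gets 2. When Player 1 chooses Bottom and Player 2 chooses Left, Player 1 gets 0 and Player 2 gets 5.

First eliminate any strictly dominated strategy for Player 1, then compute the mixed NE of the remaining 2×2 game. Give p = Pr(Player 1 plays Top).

Player 1's strategy Middle is strictly dominated by Top: 5 > 4 and 4 > 1. Eliminate Middle.
Player 2's indifference between Left and Right determines Player 1's mixing probability p:
  Player 2's payoff to Left: p·1 + (1−p)·5 = -4p + 5
  Player 2's payoff to Right: p·8 + (1−p)·2 = 6p + 2
  -4p + 5 = 6p + 2  ⇒  -10p = -3  ⇒  p = 3/10.

p = 3/10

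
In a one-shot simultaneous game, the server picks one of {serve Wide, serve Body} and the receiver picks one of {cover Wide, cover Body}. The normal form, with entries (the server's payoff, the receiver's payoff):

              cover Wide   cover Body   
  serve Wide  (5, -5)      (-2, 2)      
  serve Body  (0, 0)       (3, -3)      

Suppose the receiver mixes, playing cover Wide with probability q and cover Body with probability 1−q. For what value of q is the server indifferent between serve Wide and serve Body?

q = 1/2

In a mixed equilibrium the server is indifferent between serve Wide and serve Body; this condition fixes q.
  the server's payoff from serve Wide: q·5 + (1−q)·(-2) = 7q - 2
  the server's payoff from serve Body: q·0 + (1−q)·3 = -3q + 3
  7q - 2 = -3q + 3  ⇒  10q = 5  ⇒  q = 1/2.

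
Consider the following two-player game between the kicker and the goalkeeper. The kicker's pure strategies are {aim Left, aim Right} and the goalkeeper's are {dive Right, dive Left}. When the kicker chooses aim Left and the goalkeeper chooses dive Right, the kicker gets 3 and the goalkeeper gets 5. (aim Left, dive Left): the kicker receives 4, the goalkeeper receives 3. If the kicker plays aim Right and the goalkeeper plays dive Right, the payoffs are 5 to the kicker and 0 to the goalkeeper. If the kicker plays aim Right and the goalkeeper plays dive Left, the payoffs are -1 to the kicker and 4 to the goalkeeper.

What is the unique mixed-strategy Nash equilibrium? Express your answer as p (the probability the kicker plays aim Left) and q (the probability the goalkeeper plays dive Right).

p = 2/3, q = 5/7

For the goalkeeper to be willing to mix, the goalkeeper must be indifferent between dive Right and dive Left, which pins down the kicker's mix.
  the goalkeeper's expected payoff from dive Right: p·5 + (1−p)·0 = 5p
  the goalkeeper's expected payoff from dive Left: p·3 + (1−p)·4 = -p + 4
  5p = -p + 4  ⇒  6p = 4  ⇒  p = 2/3.
The kicker's indifference between aim Left and aim Right determines the goalkeeper's mixing probability q:
  the kicker's payoff from aim Left: q·3 + (1−q)·4 = -q + 4
  the kicker's payoff from aim Right: q·5 + (1−q)·(-1) = 6q - 1
  -q + 4 = 6q - 1  ⇒  -7q = -5  ⇒  q = 5/7.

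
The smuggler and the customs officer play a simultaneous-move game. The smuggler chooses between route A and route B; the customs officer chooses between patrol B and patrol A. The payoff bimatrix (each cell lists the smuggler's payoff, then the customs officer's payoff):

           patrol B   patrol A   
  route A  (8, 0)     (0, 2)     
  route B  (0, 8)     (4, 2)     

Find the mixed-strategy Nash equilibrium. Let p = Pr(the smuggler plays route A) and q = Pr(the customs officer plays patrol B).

Set the customs officer's expected payoff from patrol B equal to that from patrol A:
  the customs officer's payoff to patrol B: p·0 + (1−p)·8 = -8p + 8
  the customs officer's payoff to patrol A: p·2 + (1−p)·2 = 2
  -8p + 8 = 2  ⇒  -8p = -6  ⇒  p = 3/4.
The customs officer's mix must leave the smuggler indifferent between route A and route B.
  the smuggler's expected payoff from route A: q·8 + (1−q)·0 = 8q
  the smuggler's expected payoff from route B: q·0 + (1−q)·4 = -4q + 4
  8q = -4q + 4  ⇒  12q = 4  ⇒  q = 1/3.

p = 3/4, q = 1/3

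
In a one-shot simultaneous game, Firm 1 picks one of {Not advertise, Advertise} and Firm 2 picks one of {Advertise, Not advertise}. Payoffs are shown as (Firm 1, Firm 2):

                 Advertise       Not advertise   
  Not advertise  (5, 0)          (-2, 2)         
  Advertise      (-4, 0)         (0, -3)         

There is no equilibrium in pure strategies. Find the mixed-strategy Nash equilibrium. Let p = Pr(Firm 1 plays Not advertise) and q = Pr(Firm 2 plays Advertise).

Firm 1's mix must leave Firm 2 indifferent between Advertise and Not advertise.
  Firm 2's payoff from Advertise: p·0 + (1−p)·0 = 0
  Firm 2's payoff from Not advertise: p·2 + (1−p)·(-3) = 5p - 3
  0 = 5p - 3  ⇒  -5p = -3  ⇒  p = 3/5.
Firm 2's mix must leave Firm 1 indifferent between Not advertise and Advertise.
  Firm 1's expected payoff from Not advertise: q·5 + (1−q)·(-2) = 7q - 2
  Firm 1's expected payoff from Advertise: q·(-4) + (1−q)·0 = -4q
  7q - 2 = -4q  ⇒  11q = 2  ⇒  q = 2/11.

p = 3/5, q = 2/11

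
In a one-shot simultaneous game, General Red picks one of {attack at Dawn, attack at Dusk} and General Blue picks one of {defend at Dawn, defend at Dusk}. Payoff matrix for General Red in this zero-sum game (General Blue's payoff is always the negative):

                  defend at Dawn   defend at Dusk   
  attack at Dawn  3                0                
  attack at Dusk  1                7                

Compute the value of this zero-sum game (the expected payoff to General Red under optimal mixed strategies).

General Red's indifference between attack at Dawn and attack at Dusk determines General Blue's mixing probability q:
  General Red's payoff to attack at Dawn: q·3 + (1−q)·0 = 3q
  General Red's payoff to attack at Dusk: q·1 + (1−q)·7 = -6q + 7
  3q = -6q + 7  ⇒  9q = 7  ⇒  q = 7/9.
The value is General Red's expected payoff against this mix (using attack at Dawn): (7/9)·3 + (2/9)·0 = 7/3.

v = 7/3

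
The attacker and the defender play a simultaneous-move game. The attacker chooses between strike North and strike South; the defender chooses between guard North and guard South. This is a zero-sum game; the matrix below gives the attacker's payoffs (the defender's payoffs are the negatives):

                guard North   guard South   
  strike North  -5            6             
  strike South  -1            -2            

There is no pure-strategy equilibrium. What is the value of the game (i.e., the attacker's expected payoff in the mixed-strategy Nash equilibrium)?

v = -4/3

For the attacker to be willing to mix, the attacker must be indifferent between strike North and strike South, which pins down the defender's mix.
  the attacker's expected payoff from strike North: q·(-5) + (1−q)·6 = -11q + 6
  the attacker's expected payoff from strike South: q·(-1) + (1−q)·(-2) = q - 2
  -11q + 6 = q - 2  ⇒  -12q = -8  ⇒  q = 2/3.
The value is the attacker's expected payoff against this mix (using strike North): (2/3)·(-5) + (1/3)·6 = -4/3.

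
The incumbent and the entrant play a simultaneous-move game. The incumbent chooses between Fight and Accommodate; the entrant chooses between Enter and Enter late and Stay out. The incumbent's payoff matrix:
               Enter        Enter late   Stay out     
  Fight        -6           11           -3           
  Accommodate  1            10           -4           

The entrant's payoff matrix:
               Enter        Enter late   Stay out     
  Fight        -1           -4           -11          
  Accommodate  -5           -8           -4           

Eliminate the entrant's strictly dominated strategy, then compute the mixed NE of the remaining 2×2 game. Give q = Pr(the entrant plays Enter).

q = 1/8

The entrant's strategy Enter late is strictly dominated by Enter: -1 > -4 and -5 > -8. Eliminate Enter late.
In a mixed equilibrium the incumbent is indifferent between Fight and Accommodate; this condition fixes q.
  the incumbent's expected payoff from Fight: q·(-6) + (1−q)·(-3) = -3q - 3
  the incumbent's expected payoff from Accommodate: q·1 + (1−q)·(-4) = 5q - 4
  -3q - 3 = 5q - 4  ⇒  -8q = -1  ⇒  q = 1/8.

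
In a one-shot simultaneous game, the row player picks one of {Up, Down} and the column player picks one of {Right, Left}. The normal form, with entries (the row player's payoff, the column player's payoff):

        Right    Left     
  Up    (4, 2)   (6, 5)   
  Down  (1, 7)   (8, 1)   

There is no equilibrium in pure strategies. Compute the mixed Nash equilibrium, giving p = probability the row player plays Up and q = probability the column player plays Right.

p = 2/3, q = 2/5

In a mixed equilibrium the column player is indifferent between Right and Left; this condition fixes p.
  the column player's payoff to Right: p·2 + (1−p)·7 = -5p + 7
  the column player's payoff to Left: p·5 + (1−p)·1 = 4p + 1
  -5p + 7 = 4p + 1  ⇒  -9p = -6  ⇒  p = 2/3.
In a mixed equilibrium the row player is indifferent between Up and Down; this condition fixes q.
  the row player's payoff from Up: q·4 + (1−q)·6 = -2q + 6
  the row player's payoff from Down: q·1 + (1−q)·8 = -7q + 8
  -2q + 6 = -7q + 8  ⇒  5q = 2  ⇒  q = 2/5.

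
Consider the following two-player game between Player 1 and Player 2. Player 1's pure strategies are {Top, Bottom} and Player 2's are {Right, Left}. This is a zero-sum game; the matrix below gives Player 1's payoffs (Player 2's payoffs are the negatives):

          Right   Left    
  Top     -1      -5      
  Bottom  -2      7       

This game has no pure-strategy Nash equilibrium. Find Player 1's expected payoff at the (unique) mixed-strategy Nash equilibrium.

Set Player 1's expected payoff from Top equal to that from Bottom:
  Player 1's expected payoff from Top: q·(-1) + (1−q)·(-5) = 4q - 5
  Player 1's expected payoff from Bottom: q·(-2) + (1−q)·7 = -9q + 7
  4q - 5 = -9q + 7  ⇒  13q = 12  ⇒  q = 12/13.
At equilibrium Player 1 is indifferent across rows, so Player 1's payoff equals the payoff from Top: (12/13)·(-1) + (1/13)·(-5) = -17/13.

-17/13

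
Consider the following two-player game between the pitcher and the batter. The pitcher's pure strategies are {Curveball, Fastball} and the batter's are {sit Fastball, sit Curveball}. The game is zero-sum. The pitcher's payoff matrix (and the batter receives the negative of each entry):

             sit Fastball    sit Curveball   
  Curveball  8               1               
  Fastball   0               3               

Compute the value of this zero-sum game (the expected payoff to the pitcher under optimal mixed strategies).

For the pitcher to be willing to mix, the pitcher must be indifferent between Curveball and Fastball, which pins down the batter's mix.
  the pitcher's expected payoff from Curveball: q·8 + (1−q)·1 = 7q + 1
  the pitcher's expected payoff from Fastball: q·0 + (1−q)·3 = -3q + 3
  7q + 1 = -3q + 3  ⇒  10q = 2  ⇒  q = 1/5.
The value is the pitcher's expected payoff against this mix (using Curveball): (1/5)·8 + (4/5)·1 = 12/5.

v = 12/5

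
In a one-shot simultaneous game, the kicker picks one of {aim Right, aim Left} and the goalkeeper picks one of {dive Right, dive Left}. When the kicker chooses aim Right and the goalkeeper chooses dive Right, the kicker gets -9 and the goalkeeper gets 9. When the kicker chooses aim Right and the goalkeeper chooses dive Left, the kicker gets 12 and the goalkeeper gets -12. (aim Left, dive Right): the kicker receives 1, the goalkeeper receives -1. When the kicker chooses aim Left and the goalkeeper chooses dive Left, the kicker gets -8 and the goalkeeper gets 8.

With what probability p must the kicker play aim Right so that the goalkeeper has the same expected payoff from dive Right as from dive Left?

For the goalkeeper to be willing to mix, the goalkeeper must be indifferent between dive Right and dive Left, which pins down the kicker's mix.
  the goalkeeper's expected payoff from dive Right: p·9 + (1−p)·(-1) = 10p - 1
  the goalkeeper's expected payoff from dive Left: p·(-12) + (1−p)·8 = -20p + 8
  10p - 1 = -20p + 8  ⇒  30p = 9  ⇒  p = 3/10.

p = 3/10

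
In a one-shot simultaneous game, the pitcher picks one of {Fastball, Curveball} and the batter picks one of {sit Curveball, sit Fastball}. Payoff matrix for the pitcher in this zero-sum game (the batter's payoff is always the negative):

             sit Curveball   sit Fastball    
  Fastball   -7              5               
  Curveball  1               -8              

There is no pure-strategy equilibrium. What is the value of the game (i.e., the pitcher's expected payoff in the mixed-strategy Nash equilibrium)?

v = -17/7

Set the pitcher's expected payoff from Fastball equal to that from Curveball:
  the pitcher's payoff to Fastball: q·(-7) + (1−q)·5 = -12q + 5
  the pitcher's payoff to Curveball: q·1 + (1−q)·(-8) = 9q - 8
  -12q + 5 = 9q - 8  ⇒  -21q = -13  ⇒  q = 13/21.
The value is the pitcher's expected payoff against this mix (using Fastball): (13/21)·(-7) + (8/21)·5 = -17/7.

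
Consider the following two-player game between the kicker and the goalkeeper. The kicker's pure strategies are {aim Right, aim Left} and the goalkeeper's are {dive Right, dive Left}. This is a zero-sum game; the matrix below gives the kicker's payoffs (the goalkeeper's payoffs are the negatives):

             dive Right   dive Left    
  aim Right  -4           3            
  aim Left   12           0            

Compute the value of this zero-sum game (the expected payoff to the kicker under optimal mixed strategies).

v = 36/19

The kicker's indifference between aim Right and aim Left determines the goalkeeper's mixing probability q:
  the kicker's expected payoff from aim Right: q·(-4) + (1−q)·3 = -7q + 3
  the kicker's expected payoff from aim Left: q·12 + (1−q)·0 = 12q
  -7q + 3 = 12q  ⇒  -19q = -3  ⇒  q = 3/19.
The value is the kicker's expected payoff against this mix (using aim Right): (3/19)·(-4) + (16/19)·3 = 36/19.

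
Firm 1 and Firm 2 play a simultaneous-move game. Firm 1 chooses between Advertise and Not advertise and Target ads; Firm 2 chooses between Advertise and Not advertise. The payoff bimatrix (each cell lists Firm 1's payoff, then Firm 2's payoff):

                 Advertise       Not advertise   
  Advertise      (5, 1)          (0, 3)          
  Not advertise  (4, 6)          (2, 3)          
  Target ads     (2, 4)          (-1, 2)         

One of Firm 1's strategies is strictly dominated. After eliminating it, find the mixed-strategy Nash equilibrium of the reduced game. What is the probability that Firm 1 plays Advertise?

p = 3/5

Firm 1's strategy Target ads is strictly dominated by Advertise: 5 > 2 and 0 > -1. Eliminate Target ads.
Set Firm 2's expected payoff from Advertise equal to that from Not advertise:
  Firm 2's expected payoff from Advertise: p·1 + (1−p)·6 = -5p + 6
  Firm 2's expected payoff from Not advertise: p·3 + (1−p)·3 = 3
  -5p + 6 = 3  ⇒  -5p = -3  ⇒  p = 3/5.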